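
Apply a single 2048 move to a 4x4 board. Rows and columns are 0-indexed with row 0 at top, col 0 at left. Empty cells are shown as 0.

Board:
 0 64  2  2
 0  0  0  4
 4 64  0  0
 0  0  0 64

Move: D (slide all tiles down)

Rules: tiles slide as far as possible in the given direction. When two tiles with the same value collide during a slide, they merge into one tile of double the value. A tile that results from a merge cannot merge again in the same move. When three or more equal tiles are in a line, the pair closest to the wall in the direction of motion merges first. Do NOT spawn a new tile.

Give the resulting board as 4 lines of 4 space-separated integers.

Answer:   0   0   0   0
  0   0   0   2
  0   0   0   4
  4 128   2  64

Derivation:
Slide down:
col 0: [0, 0, 4, 0] -> [0, 0, 0, 4]
col 1: [64, 0, 64, 0] -> [0, 0, 0, 128]
col 2: [2, 0, 0, 0] -> [0, 0, 0, 2]
col 3: [2, 4, 0, 64] -> [0, 2, 4, 64]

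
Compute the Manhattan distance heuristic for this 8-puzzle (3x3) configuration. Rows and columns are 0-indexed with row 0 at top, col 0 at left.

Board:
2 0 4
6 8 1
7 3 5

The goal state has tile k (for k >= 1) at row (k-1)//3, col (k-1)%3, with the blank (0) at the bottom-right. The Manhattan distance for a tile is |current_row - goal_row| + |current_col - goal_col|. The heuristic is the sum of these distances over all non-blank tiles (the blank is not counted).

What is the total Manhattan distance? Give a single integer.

Tile 2: (0,0)->(0,1) = 1
Tile 4: (0,2)->(1,0) = 3
Tile 6: (1,0)->(1,2) = 2
Tile 8: (1,1)->(2,1) = 1
Tile 1: (1,2)->(0,0) = 3
Tile 7: (2,0)->(2,0) = 0
Tile 3: (2,1)->(0,2) = 3
Tile 5: (2,2)->(1,1) = 2
Sum: 1 + 3 + 2 + 1 + 3 + 0 + 3 + 2 = 15

Answer: 15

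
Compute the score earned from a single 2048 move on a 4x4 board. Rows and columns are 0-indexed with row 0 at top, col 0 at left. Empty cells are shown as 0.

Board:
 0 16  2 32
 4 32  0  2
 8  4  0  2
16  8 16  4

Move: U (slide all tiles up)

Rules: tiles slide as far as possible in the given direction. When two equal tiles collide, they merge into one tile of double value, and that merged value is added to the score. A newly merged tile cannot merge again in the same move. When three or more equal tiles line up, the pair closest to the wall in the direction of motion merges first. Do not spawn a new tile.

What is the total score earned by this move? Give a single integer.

Answer: 4

Derivation:
Slide up:
col 0: [0, 4, 8, 16] -> [4, 8, 16, 0]  score +0 (running 0)
col 1: [16, 32, 4, 8] -> [16, 32, 4, 8]  score +0 (running 0)
col 2: [2, 0, 0, 16] -> [2, 16, 0, 0]  score +0 (running 0)
col 3: [32, 2, 2, 4] -> [32, 4, 4, 0]  score +4 (running 4)
Board after move:
 4 16  2 32
 8 32 16  4
16  4  0  4
 0  8  0  0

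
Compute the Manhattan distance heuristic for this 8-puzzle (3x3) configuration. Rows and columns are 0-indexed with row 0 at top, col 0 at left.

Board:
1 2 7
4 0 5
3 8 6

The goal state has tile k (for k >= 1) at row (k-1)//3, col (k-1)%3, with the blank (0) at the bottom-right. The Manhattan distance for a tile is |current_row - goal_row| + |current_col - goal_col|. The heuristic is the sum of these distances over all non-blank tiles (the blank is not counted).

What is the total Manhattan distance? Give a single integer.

Answer: 10

Derivation:
Tile 1: (0,0)->(0,0) = 0
Tile 2: (0,1)->(0,1) = 0
Tile 7: (0,2)->(2,0) = 4
Tile 4: (1,0)->(1,0) = 0
Tile 5: (1,2)->(1,1) = 1
Tile 3: (2,0)->(0,2) = 4
Tile 8: (2,1)->(2,1) = 0
Tile 6: (2,2)->(1,2) = 1
Sum: 0 + 0 + 4 + 0 + 1 + 4 + 0 + 1 = 10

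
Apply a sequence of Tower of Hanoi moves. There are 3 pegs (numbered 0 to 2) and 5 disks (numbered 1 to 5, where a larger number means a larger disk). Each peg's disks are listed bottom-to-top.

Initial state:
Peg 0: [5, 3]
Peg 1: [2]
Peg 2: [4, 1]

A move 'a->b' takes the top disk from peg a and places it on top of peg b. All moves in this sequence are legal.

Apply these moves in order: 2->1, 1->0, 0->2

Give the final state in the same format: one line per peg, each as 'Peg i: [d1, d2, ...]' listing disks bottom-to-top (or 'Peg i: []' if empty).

After move 1 (2->1):
Peg 0: [5, 3]
Peg 1: [2, 1]
Peg 2: [4]

After move 2 (1->0):
Peg 0: [5, 3, 1]
Peg 1: [2]
Peg 2: [4]

After move 3 (0->2):
Peg 0: [5, 3]
Peg 1: [2]
Peg 2: [4, 1]

Answer: Peg 0: [5, 3]
Peg 1: [2]
Peg 2: [4, 1]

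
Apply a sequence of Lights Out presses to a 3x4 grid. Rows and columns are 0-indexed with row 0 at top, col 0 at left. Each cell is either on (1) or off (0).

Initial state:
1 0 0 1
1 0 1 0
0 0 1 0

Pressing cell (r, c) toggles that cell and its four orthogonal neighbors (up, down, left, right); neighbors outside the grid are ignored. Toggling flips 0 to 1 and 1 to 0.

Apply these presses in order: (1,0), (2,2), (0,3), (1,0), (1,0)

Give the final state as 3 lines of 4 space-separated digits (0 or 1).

After press 1 at (1,0):
0 0 0 1
0 1 1 0
1 0 1 0

After press 2 at (2,2):
0 0 0 1
0 1 0 0
1 1 0 1

After press 3 at (0,3):
0 0 1 0
0 1 0 1
1 1 0 1

After press 4 at (1,0):
1 0 1 0
1 0 0 1
0 1 0 1

After press 5 at (1,0):
0 0 1 0
0 1 0 1
1 1 0 1

Answer: 0 0 1 0
0 1 0 1
1 1 0 1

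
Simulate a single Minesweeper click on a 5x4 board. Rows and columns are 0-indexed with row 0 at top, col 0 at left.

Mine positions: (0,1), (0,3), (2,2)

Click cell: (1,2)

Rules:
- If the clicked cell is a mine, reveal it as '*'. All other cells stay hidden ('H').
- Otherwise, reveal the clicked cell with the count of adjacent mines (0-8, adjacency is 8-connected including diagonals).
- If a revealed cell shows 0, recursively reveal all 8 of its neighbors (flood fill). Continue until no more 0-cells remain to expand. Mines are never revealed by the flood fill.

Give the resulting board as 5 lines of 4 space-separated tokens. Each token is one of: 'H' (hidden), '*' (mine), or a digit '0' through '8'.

H H H H
H H 3 H
H H H H
H H H H
H H H H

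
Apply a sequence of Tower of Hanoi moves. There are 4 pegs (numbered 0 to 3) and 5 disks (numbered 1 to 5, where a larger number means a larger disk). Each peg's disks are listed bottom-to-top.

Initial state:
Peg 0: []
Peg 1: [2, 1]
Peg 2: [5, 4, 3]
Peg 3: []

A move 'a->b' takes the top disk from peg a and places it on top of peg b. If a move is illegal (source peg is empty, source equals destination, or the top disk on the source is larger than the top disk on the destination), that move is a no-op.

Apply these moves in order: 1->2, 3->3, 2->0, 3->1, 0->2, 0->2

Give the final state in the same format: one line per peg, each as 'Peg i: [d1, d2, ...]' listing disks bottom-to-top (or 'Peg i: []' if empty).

After move 1 (1->2):
Peg 0: []
Peg 1: [2]
Peg 2: [5, 4, 3, 1]
Peg 3: []

After move 2 (3->3):
Peg 0: []
Peg 1: [2]
Peg 2: [5, 4, 3, 1]
Peg 3: []

After move 3 (2->0):
Peg 0: [1]
Peg 1: [2]
Peg 2: [5, 4, 3]
Peg 3: []

After move 4 (3->1):
Peg 0: [1]
Peg 1: [2]
Peg 2: [5, 4, 3]
Peg 3: []

After move 5 (0->2):
Peg 0: []
Peg 1: [2]
Peg 2: [5, 4, 3, 1]
Peg 3: []

After move 6 (0->2):
Peg 0: []
Peg 1: [2]
Peg 2: [5, 4, 3, 1]
Peg 3: []

Answer: Peg 0: []
Peg 1: [2]
Peg 2: [5, 4, 3, 1]
Peg 3: []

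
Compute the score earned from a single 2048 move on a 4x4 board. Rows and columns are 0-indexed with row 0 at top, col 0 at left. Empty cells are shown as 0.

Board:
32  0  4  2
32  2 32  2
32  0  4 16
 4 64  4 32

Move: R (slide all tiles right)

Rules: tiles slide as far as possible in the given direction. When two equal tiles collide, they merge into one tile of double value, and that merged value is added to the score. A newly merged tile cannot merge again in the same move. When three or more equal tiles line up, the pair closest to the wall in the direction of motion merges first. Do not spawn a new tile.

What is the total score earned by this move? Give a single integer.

Answer: 0

Derivation:
Slide right:
row 0: [32, 0, 4, 2] -> [0, 32, 4, 2]  score +0 (running 0)
row 1: [32, 2, 32, 2] -> [32, 2, 32, 2]  score +0 (running 0)
row 2: [32, 0, 4, 16] -> [0, 32, 4, 16]  score +0 (running 0)
row 3: [4, 64, 4, 32] -> [4, 64, 4, 32]  score +0 (running 0)
Board after move:
 0 32  4  2
32  2 32  2
 0 32  4 16
 4 64  4 32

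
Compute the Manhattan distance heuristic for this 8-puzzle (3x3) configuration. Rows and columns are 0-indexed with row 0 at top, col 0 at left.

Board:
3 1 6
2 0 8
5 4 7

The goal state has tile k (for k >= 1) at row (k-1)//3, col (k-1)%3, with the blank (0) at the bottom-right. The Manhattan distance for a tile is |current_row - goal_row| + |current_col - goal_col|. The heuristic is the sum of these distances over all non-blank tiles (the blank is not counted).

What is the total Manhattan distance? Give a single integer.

Answer: 14

Derivation:
Tile 3: at (0,0), goal (0,2), distance |0-0|+|0-2| = 2
Tile 1: at (0,1), goal (0,0), distance |0-0|+|1-0| = 1
Tile 6: at (0,2), goal (1,2), distance |0-1|+|2-2| = 1
Tile 2: at (1,0), goal (0,1), distance |1-0|+|0-1| = 2
Tile 8: at (1,2), goal (2,1), distance |1-2|+|2-1| = 2
Tile 5: at (2,0), goal (1,1), distance |2-1|+|0-1| = 2
Tile 4: at (2,1), goal (1,0), distance |2-1|+|1-0| = 2
Tile 7: at (2,2), goal (2,0), distance |2-2|+|2-0| = 2
Sum: 2 + 1 + 1 + 2 + 2 + 2 + 2 + 2 = 14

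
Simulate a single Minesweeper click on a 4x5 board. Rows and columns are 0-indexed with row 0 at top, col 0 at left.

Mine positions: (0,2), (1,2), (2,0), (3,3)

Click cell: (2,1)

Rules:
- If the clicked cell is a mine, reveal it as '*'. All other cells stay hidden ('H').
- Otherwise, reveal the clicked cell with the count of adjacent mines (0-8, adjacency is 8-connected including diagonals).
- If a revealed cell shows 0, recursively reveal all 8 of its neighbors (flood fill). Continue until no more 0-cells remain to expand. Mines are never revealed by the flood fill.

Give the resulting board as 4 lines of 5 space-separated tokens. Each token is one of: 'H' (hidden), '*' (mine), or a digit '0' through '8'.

H H H H H
H H H H H
H 2 H H H
H H H H H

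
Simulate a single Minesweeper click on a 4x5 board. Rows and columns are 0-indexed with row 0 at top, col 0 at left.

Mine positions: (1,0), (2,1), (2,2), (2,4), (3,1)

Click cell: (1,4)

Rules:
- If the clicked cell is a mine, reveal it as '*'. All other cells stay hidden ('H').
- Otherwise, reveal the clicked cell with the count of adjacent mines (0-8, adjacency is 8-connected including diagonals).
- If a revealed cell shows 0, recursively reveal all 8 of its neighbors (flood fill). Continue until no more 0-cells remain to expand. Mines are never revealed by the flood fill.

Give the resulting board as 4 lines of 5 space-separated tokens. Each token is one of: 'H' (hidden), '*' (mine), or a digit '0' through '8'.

H H H H H
H H H H 1
H H H H H
H H H H H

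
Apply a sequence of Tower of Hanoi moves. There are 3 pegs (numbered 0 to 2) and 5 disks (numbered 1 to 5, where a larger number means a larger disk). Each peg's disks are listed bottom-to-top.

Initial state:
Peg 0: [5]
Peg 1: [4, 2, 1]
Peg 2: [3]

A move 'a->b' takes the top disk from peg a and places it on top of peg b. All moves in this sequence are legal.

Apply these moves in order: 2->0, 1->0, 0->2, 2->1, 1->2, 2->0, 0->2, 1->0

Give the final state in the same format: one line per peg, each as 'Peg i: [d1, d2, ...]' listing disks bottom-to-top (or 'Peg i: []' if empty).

Answer: Peg 0: [5, 3, 2]
Peg 1: [4]
Peg 2: [1]

Derivation:
After move 1 (2->0):
Peg 0: [5, 3]
Peg 1: [4, 2, 1]
Peg 2: []

After move 2 (1->0):
Peg 0: [5, 3, 1]
Peg 1: [4, 2]
Peg 2: []

After move 3 (0->2):
Peg 0: [5, 3]
Peg 1: [4, 2]
Peg 2: [1]

After move 4 (2->1):
Peg 0: [5, 3]
Peg 1: [4, 2, 1]
Peg 2: []

After move 5 (1->2):
Peg 0: [5, 3]
Peg 1: [4, 2]
Peg 2: [1]

After move 6 (2->0):
Peg 0: [5, 3, 1]
Peg 1: [4, 2]
Peg 2: []

After move 7 (0->2):
Peg 0: [5, 3]
Peg 1: [4, 2]
Peg 2: [1]

After move 8 (1->0):
Peg 0: [5, 3, 2]
Peg 1: [4]
Peg 2: [1]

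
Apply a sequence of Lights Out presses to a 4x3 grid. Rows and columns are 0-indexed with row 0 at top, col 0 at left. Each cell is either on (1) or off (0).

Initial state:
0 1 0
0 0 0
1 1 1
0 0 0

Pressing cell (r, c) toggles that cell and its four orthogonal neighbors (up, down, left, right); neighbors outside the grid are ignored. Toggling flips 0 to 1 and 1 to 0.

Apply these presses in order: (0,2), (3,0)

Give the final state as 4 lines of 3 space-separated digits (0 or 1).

Answer: 0 0 1
0 0 1
0 1 1
1 1 0

Derivation:
After press 1 at (0,2):
0 0 1
0 0 1
1 1 1
0 0 0

After press 2 at (3,0):
0 0 1
0 0 1
0 1 1
1 1 0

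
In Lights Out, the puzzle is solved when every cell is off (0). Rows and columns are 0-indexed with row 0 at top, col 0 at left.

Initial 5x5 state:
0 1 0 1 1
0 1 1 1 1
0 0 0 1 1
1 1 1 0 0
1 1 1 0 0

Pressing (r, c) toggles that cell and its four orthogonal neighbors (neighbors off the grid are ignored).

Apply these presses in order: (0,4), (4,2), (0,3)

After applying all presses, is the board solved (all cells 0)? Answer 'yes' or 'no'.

Answer: no

Derivation:
After press 1 at (0,4):
0 1 0 0 0
0 1 1 1 0
0 0 0 1 1
1 1 1 0 0
1 1 1 0 0

After press 2 at (4,2):
0 1 0 0 0
0 1 1 1 0
0 0 0 1 1
1 1 0 0 0
1 0 0 1 0

After press 3 at (0,3):
0 1 1 1 1
0 1 1 0 0
0 0 0 1 1
1 1 0 0 0
1 0 0 1 0

Lights still on: 12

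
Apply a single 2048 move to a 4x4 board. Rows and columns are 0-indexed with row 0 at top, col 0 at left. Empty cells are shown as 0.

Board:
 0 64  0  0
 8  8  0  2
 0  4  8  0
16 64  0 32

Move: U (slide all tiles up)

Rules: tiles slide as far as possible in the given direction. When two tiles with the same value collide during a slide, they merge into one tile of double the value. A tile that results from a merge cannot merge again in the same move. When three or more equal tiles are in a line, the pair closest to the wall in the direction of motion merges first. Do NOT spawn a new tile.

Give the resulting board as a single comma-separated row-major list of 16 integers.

Answer: 8, 64, 8, 2, 16, 8, 0, 32, 0, 4, 0, 0, 0, 64, 0, 0

Derivation:
Slide up:
col 0: [0, 8, 0, 16] -> [8, 16, 0, 0]
col 1: [64, 8, 4, 64] -> [64, 8, 4, 64]
col 2: [0, 0, 8, 0] -> [8, 0, 0, 0]
col 3: [0, 2, 0, 32] -> [2, 32, 0, 0]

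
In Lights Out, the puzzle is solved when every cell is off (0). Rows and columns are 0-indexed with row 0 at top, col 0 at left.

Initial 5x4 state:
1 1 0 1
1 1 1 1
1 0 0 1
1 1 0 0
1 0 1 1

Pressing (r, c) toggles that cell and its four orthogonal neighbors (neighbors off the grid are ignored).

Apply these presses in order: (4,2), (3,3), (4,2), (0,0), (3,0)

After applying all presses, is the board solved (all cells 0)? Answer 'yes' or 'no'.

After press 1 at (4,2):
1 1 0 1
1 1 1 1
1 0 0 1
1 1 1 0
1 1 0 0

After press 2 at (3,3):
1 1 0 1
1 1 1 1
1 0 0 0
1 1 0 1
1 1 0 1

After press 3 at (4,2):
1 1 0 1
1 1 1 1
1 0 0 0
1 1 1 1
1 0 1 0

After press 4 at (0,0):
0 0 0 1
0 1 1 1
1 0 0 0
1 1 1 1
1 0 1 0

After press 5 at (3,0):
0 0 0 1
0 1 1 1
0 0 0 0
0 0 1 1
0 0 1 0

Lights still on: 7

Answer: no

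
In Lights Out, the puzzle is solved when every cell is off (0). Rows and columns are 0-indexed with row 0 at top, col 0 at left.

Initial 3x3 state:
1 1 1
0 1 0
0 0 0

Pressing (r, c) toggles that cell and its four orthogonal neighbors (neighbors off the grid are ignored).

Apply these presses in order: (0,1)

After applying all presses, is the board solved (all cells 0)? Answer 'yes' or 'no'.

After press 1 at (0,1):
0 0 0
0 0 0
0 0 0

Lights still on: 0

Answer: yes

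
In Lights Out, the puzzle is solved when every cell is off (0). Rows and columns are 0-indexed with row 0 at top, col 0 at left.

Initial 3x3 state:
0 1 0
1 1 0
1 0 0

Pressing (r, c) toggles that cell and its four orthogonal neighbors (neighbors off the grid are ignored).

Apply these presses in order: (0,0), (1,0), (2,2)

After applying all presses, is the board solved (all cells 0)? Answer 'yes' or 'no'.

After press 1 at (0,0):
1 0 0
0 1 0
1 0 0

After press 2 at (1,0):
0 0 0
1 0 0
0 0 0

After press 3 at (2,2):
0 0 0
1 0 1
0 1 1

Lights still on: 4

Answer: no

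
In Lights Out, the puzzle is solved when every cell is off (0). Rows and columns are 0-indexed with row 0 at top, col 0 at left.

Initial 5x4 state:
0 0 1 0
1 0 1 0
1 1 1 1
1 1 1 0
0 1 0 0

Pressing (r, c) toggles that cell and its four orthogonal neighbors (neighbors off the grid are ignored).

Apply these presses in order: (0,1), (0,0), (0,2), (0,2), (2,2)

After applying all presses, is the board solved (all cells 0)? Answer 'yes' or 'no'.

Answer: no

Derivation:
After press 1 at (0,1):
1 1 0 0
1 1 1 0
1 1 1 1
1 1 1 0
0 1 0 0

After press 2 at (0,0):
0 0 0 0
0 1 1 0
1 1 1 1
1 1 1 0
0 1 0 0

After press 3 at (0,2):
0 1 1 1
0 1 0 0
1 1 1 1
1 1 1 0
0 1 0 0

After press 4 at (0,2):
0 0 0 0
0 1 1 0
1 1 1 1
1 1 1 0
0 1 0 0

After press 5 at (2,2):
0 0 0 0
0 1 0 0
1 0 0 0
1 1 0 0
0 1 0 0

Lights still on: 5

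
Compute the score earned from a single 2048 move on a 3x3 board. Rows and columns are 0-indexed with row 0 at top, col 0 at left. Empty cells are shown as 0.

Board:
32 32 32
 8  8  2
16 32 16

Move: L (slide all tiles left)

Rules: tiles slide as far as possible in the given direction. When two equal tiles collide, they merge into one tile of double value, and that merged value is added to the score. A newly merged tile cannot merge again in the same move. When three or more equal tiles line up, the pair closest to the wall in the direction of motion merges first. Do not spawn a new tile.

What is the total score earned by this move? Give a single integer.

Answer: 80

Derivation:
Slide left:
row 0: [32, 32, 32] -> [64, 32, 0]  score +64 (running 64)
row 1: [8, 8, 2] -> [16, 2, 0]  score +16 (running 80)
row 2: [16, 32, 16] -> [16, 32, 16]  score +0 (running 80)
Board after move:
64 32  0
16  2  0
16 32 16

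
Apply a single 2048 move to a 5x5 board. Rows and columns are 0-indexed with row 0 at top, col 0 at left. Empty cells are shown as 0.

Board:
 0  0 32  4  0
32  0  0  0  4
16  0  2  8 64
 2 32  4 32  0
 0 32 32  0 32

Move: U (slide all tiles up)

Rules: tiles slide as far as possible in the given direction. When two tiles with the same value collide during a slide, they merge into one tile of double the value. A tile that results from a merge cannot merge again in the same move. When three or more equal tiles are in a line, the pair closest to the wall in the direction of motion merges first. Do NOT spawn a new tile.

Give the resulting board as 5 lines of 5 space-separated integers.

Slide up:
col 0: [0, 32, 16, 2, 0] -> [32, 16, 2, 0, 0]
col 1: [0, 0, 0, 32, 32] -> [64, 0, 0, 0, 0]
col 2: [32, 0, 2, 4, 32] -> [32, 2, 4, 32, 0]
col 3: [4, 0, 8, 32, 0] -> [4, 8, 32, 0, 0]
col 4: [0, 4, 64, 0, 32] -> [4, 64, 32, 0, 0]

Answer: 32 64 32  4  4
16  0  2  8 64
 2  0  4 32 32
 0  0 32  0  0
 0  0  0  0  0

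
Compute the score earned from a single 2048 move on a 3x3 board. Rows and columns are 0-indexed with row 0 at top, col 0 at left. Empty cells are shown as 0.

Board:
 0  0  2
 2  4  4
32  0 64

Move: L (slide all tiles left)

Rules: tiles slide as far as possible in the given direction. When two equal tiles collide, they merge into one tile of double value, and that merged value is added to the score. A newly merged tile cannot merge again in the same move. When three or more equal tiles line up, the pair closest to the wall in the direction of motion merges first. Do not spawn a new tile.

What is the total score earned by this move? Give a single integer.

Answer: 8

Derivation:
Slide left:
row 0: [0, 0, 2] -> [2, 0, 0]  score +0 (running 0)
row 1: [2, 4, 4] -> [2, 8, 0]  score +8 (running 8)
row 2: [32, 0, 64] -> [32, 64, 0]  score +0 (running 8)
Board after move:
 2  0  0
 2  8  0
32 64  0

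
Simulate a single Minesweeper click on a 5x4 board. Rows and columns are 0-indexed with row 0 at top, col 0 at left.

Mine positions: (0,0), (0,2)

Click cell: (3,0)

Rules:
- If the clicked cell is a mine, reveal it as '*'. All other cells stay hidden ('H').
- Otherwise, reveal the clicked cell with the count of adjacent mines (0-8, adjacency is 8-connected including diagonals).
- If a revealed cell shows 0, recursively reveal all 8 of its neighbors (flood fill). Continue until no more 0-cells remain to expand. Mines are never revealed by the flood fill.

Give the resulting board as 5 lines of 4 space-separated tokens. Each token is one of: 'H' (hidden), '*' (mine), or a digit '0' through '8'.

H H H H
1 2 1 1
0 0 0 0
0 0 0 0
0 0 0 0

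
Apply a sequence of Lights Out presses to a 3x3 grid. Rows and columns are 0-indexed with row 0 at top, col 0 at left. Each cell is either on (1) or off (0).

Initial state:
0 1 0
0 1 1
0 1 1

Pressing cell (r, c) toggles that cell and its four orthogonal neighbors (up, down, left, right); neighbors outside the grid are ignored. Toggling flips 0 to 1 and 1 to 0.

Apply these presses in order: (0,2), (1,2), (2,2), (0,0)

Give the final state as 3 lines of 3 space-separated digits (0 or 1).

After press 1 at (0,2):
0 0 1
0 1 0
0 1 1

After press 2 at (1,2):
0 0 0
0 0 1
0 1 0

After press 3 at (2,2):
0 0 0
0 0 0
0 0 1

After press 4 at (0,0):
1 1 0
1 0 0
0 0 1

Answer: 1 1 0
1 0 0
0 0 1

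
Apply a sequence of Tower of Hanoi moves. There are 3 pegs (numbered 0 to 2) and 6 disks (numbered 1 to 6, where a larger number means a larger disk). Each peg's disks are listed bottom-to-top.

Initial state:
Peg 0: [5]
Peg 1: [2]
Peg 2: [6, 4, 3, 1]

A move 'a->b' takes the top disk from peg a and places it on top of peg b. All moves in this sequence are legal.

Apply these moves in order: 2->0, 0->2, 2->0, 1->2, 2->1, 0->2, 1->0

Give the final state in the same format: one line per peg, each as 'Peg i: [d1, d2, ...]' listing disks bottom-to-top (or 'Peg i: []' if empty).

Answer: Peg 0: [5, 2]
Peg 1: []
Peg 2: [6, 4, 3, 1]

Derivation:
After move 1 (2->0):
Peg 0: [5, 1]
Peg 1: [2]
Peg 2: [6, 4, 3]

After move 2 (0->2):
Peg 0: [5]
Peg 1: [2]
Peg 2: [6, 4, 3, 1]

After move 3 (2->0):
Peg 0: [5, 1]
Peg 1: [2]
Peg 2: [6, 4, 3]

After move 4 (1->2):
Peg 0: [5, 1]
Peg 1: []
Peg 2: [6, 4, 3, 2]

After move 5 (2->1):
Peg 0: [5, 1]
Peg 1: [2]
Peg 2: [6, 4, 3]

After move 6 (0->2):
Peg 0: [5]
Peg 1: [2]
Peg 2: [6, 4, 3, 1]

After move 7 (1->0):
Peg 0: [5, 2]
Peg 1: []
Peg 2: [6, 4, 3, 1]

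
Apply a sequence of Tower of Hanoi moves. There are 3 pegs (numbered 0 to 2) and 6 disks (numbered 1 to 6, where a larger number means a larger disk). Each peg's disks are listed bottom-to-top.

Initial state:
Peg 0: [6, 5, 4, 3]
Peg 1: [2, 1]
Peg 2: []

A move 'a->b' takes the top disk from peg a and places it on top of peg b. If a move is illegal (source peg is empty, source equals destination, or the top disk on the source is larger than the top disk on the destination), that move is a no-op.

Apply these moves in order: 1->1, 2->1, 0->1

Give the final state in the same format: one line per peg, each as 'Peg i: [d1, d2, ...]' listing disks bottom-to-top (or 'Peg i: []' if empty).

Answer: Peg 0: [6, 5, 4, 3]
Peg 1: [2, 1]
Peg 2: []

Derivation:
After move 1 (1->1):
Peg 0: [6, 5, 4, 3]
Peg 1: [2, 1]
Peg 2: []

After move 2 (2->1):
Peg 0: [6, 5, 4, 3]
Peg 1: [2, 1]
Peg 2: []

After move 3 (0->1):
Peg 0: [6, 5, 4, 3]
Peg 1: [2, 1]
Peg 2: []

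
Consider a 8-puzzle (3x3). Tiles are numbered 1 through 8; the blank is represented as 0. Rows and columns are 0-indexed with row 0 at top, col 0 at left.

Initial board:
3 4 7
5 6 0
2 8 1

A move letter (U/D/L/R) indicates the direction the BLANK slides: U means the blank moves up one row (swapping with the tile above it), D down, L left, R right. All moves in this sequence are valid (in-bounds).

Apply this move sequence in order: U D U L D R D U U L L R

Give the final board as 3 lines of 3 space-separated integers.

Answer: 3 0 6
5 7 4
2 8 1

Derivation:
After move 1 (U):
3 4 0
5 6 7
2 8 1

After move 2 (D):
3 4 7
5 6 0
2 8 1

After move 3 (U):
3 4 0
5 6 7
2 8 1

After move 4 (L):
3 0 4
5 6 7
2 8 1

After move 5 (D):
3 6 4
5 0 7
2 8 1

After move 6 (R):
3 6 4
5 7 0
2 8 1

After move 7 (D):
3 6 4
5 7 1
2 8 0

After move 8 (U):
3 6 4
5 7 0
2 8 1

After move 9 (U):
3 6 0
5 7 4
2 8 1

After move 10 (L):
3 0 6
5 7 4
2 8 1

After move 11 (L):
0 3 6
5 7 4
2 8 1

After move 12 (R):
3 0 6
5 7 4
2 8 1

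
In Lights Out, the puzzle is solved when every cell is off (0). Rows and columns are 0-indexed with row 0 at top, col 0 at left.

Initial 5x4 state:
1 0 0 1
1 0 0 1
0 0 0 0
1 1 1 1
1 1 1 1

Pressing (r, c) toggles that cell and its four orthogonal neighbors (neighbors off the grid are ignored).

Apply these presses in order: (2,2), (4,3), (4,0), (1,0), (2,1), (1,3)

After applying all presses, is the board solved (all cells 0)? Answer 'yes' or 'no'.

After press 1 at (2,2):
1 0 0 1
1 0 1 1
0 1 1 1
1 1 0 1
1 1 1 1

After press 2 at (4,3):
1 0 0 1
1 0 1 1
0 1 1 1
1 1 0 0
1 1 0 0

After press 3 at (4,0):
1 0 0 1
1 0 1 1
0 1 1 1
0 1 0 0
0 0 0 0

After press 4 at (1,0):
0 0 0 1
0 1 1 1
1 1 1 1
0 1 0 0
0 0 0 0

After press 5 at (2,1):
0 0 0 1
0 0 1 1
0 0 0 1
0 0 0 0
0 0 0 0

After press 6 at (1,3):
0 0 0 0
0 0 0 0
0 0 0 0
0 0 0 0
0 0 0 0

Lights still on: 0

Answer: yes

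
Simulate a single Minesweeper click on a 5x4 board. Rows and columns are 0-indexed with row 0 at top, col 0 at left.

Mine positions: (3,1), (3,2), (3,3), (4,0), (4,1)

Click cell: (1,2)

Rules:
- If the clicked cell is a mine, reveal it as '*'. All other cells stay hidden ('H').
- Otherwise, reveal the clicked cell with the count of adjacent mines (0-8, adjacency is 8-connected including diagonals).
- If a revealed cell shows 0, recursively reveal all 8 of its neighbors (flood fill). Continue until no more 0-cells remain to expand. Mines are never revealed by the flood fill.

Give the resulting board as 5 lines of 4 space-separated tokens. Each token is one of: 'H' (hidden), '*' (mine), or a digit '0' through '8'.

0 0 0 0
0 0 0 0
1 2 3 2
H H H H
H H H H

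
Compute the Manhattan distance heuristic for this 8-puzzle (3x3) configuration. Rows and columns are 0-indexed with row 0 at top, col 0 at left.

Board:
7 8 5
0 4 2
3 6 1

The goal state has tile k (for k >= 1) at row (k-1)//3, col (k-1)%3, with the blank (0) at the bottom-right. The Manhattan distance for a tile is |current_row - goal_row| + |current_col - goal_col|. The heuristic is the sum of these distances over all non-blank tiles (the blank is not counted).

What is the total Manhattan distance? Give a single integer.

Answer: 19

Derivation:
Tile 7: at (0,0), goal (2,0), distance |0-2|+|0-0| = 2
Tile 8: at (0,1), goal (2,1), distance |0-2|+|1-1| = 2
Tile 5: at (0,2), goal (1,1), distance |0-1|+|2-1| = 2
Tile 4: at (1,1), goal (1,0), distance |1-1|+|1-0| = 1
Tile 2: at (1,2), goal (0,1), distance |1-0|+|2-1| = 2
Tile 3: at (2,0), goal (0,2), distance |2-0|+|0-2| = 4
Tile 6: at (2,1), goal (1,2), distance |2-1|+|1-2| = 2
Tile 1: at (2,2), goal (0,0), distance |2-0|+|2-0| = 4
Sum: 2 + 2 + 2 + 1 + 2 + 4 + 2 + 4 = 19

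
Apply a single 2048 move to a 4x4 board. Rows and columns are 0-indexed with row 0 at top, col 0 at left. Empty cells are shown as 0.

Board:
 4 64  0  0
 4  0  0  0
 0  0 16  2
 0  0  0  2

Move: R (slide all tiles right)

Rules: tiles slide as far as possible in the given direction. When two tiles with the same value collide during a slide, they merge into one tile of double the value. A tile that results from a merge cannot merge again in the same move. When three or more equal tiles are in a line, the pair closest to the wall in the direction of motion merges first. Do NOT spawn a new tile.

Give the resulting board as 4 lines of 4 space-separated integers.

Answer:  0  0  4 64
 0  0  0  4
 0  0 16  2
 0  0  0  2

Derivation:
Slide right:
row 0: [4, 64, 0, 0] -> [0, 0, 4, 64]
row 1: [4, 0, 0, 0] -> [0, 0, 0, 4]
row 2: [0, 0, 16, 2] -> [0, 0, 16, 2]
row 3: [0, 0, 0, 2] -> [0, 0, 0, 2]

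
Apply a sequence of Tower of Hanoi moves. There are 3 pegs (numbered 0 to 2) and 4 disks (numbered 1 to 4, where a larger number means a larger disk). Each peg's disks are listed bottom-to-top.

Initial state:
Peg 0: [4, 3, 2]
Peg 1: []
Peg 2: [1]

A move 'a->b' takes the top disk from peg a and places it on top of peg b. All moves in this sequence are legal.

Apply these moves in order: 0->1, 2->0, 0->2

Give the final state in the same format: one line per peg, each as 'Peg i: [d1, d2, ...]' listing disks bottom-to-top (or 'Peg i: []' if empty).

Answer: Peg 0: [4, 3]
Peg 1: [2]
Peg 2: [1]

Derivation:
After move 1 (0->1):
Peg 0: [4, 3]
Peg 1: [2]
Peg 2: [1]

After move 2 (2->0):
Peg 0: [4, 3, 1]
Peg 1: [2]
Peg 2: []

After move 3 (0->2):
Peg 0: [4, 3]
Peg 1: [2]
Peg 2: [1]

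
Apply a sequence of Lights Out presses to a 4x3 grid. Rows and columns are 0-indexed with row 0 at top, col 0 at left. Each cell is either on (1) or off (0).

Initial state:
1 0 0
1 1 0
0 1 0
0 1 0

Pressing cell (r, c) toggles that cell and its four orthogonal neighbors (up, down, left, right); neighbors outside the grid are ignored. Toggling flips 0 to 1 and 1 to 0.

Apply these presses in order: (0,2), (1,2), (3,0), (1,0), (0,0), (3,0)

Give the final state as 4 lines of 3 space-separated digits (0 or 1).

After press 1 at (0,2):
1 1 1
1 1 1
0 1 0
0 1 0

After press 2 at (1,2):
1 1 0
1 0 0
0 1 1
0 1 0

After press 3 at (3,0):
1 1 0
1 0 0
1 1 1
1 0 0

After press 4 at (1,0):
0 1 0
0 1 0
0 1 1
1 0 0

After press 5 at (0,0):
1 0 0
1 1 0
0 1 1
1 0 0

After press 6 at (3,0):
1 0 0
1 1 0
1 1 1
0 1 0

Answer: 1 0 0
1 1 0
1 1 1
0 1 0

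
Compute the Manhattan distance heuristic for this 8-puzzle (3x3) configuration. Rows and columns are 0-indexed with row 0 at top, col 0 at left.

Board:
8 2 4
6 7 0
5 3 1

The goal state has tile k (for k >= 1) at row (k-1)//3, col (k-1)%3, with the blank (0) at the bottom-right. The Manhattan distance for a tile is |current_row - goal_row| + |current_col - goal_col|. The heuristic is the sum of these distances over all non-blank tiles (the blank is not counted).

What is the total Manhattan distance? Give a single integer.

Answer: 19

Derivation:
Tile 8: (0,0)->(2,1) = 3
Tile 2: (0,1)->(0,1) = 0
Tile 4: (0,2)->(1,0) = 3
Tile 6: (1,0)->(1,2) = 2
Tile 7: (1,1)->(2,0) = 2
Tile 5: (2,0)->(1,1) = 2
Tile 3: (2,1)->(0,2) = 3
Tile 1: (2,2)->(0,0) = 4
Sum: 3 + 0 + 3 + 2 + 2 + 2 + 3 + 4 = 19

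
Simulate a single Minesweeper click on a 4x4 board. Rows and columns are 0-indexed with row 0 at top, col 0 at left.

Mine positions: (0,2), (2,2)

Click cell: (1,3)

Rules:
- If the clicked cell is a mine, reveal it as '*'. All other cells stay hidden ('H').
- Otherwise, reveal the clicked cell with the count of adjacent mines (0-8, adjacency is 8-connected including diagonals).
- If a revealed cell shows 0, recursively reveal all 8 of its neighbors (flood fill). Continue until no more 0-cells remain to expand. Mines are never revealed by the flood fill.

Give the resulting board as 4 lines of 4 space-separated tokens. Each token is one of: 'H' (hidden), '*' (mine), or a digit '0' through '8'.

H H H H
H H H 2
H H H H
H H H H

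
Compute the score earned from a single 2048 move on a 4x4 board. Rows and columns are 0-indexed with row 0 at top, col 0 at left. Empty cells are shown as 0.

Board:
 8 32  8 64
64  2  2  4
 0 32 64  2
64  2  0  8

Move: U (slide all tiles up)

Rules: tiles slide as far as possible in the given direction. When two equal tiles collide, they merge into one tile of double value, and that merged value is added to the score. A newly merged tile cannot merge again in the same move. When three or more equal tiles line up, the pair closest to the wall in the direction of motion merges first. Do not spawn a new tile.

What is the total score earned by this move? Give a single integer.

Answer: 128

Derivation:
Slide up:
col 0: [8, 64, 0, 64] -> [8, 128, 0, 0]  score +128 (running 128)
col 1: [32, 2, 32, 2] -> [32, 2, 32, 2]  score +0 (running 128)
col 2: [8, 2, 64, 0] -> [8, 2, 64, 0]  score +0 (running 128)
col 3: [64, 4, 2, 8] -> [64, 4, 2, 8]  score +0 (running 128)
Board after move:
  8  32   8  64
128   2   2   4
  0  32  64   2
  0   2   0   8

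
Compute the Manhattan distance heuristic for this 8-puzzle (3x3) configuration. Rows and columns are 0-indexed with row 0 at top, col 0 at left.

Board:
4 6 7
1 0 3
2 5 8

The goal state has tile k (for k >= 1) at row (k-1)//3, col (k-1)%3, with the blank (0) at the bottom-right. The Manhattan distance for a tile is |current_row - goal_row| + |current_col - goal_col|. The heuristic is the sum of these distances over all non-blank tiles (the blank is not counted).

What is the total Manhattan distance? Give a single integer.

Answer: 14

Derivation:
Tile 4: at (0,0), goal (1,0), distance |0-1|+|0-0| = 1
Tile 6: at (0,1), goal (1,2), distance |0-1|+|1-2| = 2
Tile 7: at (0,2), goal (2,0), distance |0-2|+|2-0| = 4
Tile 1: at (1,0), goal (0,0), distance |1-0|+|0-0| = 1
Tile 3: at (1,2), goal (0,2), distance |1-0|+|2-2| = 1
Tile 2: at (2,0), goal (0,1), distance |2-0|+|0-1| = 3
Tile 5: at (2,1), goal (1,1), distance |2-1|+|1-1| = 1
Tile 8: at (2,2), goal (2,1), distance |2-2|+|2-1| = 1
Sum: 1 + 2 + 4 + 1 + 1 + 3 + 1 + 1 = 14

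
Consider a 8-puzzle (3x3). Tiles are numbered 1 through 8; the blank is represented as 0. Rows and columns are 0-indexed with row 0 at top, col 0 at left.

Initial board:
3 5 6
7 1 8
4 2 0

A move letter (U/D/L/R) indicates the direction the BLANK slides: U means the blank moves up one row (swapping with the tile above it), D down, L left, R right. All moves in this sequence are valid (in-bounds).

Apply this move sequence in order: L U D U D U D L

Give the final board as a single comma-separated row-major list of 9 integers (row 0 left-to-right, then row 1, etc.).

Answer: 3, 5, 6, 7, 1, 8, 0, 4, 2

Derivation:
After move 1 (L):
3 5 6
7 1 8
4 0 2

After move 2 (U):
3 5 6
7 0 8
4 1 2

After move 3 (D):
3 5 6
7 1 8
4 0 2

After move 4 (U):
3 5 6
7 0 8
4 1 2

After move 5 (D):
3 5 6
7 1 8
4 0 2

After move 6 (U):
3 5 6
7 0 8
4 1 2

After move 7 (D):
3 5 6
7 1 8
4 0 2

After move 8 (L):
3 5 6
7 1 8
0 4 2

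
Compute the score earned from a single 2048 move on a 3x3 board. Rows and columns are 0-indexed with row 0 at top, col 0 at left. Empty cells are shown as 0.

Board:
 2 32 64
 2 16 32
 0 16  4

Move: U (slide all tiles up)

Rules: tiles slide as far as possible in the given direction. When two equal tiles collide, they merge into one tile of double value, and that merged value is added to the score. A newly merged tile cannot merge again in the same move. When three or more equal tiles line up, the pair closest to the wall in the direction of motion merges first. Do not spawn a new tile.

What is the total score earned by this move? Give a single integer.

Slide up:
col 0: [2, 2, 0] -> [4, 0, 0]  score +4 (running 4)
col 1: [32, 16, 16] -> [32, 32, 0]  score +32 (running 36)
col 2: [64, 32, 4] -> [64, 32, 4]  score +0 (running 36)
Board after move:
 4 32 64
 0 32 32
 0  0  4

Answer: 36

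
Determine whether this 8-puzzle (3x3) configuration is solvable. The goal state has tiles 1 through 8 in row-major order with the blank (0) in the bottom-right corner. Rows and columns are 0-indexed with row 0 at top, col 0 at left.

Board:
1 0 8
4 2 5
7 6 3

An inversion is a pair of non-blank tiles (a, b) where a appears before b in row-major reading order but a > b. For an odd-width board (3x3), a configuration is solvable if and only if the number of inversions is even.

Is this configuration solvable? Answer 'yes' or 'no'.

Inversions (pairs i<j in row-major order where tile[i] > tile[j] > 0): 12
12 is even, so the puzzle is solvable.

Answer: yes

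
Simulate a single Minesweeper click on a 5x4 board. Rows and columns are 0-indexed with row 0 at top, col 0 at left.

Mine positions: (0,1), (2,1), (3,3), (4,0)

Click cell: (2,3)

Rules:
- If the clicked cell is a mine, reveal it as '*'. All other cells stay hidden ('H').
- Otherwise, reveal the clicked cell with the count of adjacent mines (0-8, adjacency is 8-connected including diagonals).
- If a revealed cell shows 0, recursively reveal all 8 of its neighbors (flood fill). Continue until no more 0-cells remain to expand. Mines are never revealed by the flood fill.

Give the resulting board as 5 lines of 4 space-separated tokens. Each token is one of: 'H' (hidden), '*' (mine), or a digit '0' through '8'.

H H H H
H H H H
H H H 1
H H H H
H H H H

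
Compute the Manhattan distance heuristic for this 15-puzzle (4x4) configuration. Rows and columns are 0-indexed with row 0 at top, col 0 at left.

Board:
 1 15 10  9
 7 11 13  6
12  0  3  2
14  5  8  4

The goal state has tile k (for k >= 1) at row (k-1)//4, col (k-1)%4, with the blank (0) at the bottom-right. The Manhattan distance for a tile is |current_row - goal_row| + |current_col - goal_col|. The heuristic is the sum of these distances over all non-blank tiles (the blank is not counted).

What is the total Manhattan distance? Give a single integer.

Tile 1: (0,0)->(0,0) = 0
Tile 15: (0,1)->(3,2) = 4
Tile 10: (0,2)->(2,1) = 3
Tile 9: (0,3)->(2,0) = 5
Tile 7: (1,0)->(1,2) = 2
Tile 11: (1,1)->(2,2) = 2
Tile 13: (1,2)->(3,0) = 4
Tile 6: (1,3)->(1,1) = 2
Tile 12: (2,0)->(2,3) = 3
Tile 3: (2,2)->(0,2) = 2
Tile 2: (2,3)->(0,1) = 4
Tile 14: (3,0)->(3,1) = 1
Tile 5: (3,1)->(1,0) = 3
Tile 8: (3,2)->(1,3) = 3
Tile 4: (3,3)->(0,3) = 3
Sum: 0 + 4 + 3 + 5 + 2 + 2 + 4 + 2 + 3 + 2 + 4 + 1 + 3 + 3 + 3 = 41

Answer: 41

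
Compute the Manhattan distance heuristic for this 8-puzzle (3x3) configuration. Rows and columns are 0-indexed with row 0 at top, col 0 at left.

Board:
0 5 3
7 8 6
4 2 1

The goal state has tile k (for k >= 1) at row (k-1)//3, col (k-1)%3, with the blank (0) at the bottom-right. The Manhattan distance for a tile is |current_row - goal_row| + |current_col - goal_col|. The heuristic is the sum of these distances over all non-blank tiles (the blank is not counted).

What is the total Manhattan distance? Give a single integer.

Tile 5: at (0,1), goal (1,1), distance |0-1|+|1-1| = 1
Tile 3: at (0,2), goal (0,2), distance |0-0|+|2-2| = 0
Tile 7: at (1,0), goal (2,0), distance |1-2|+|0-0| = 1
Tile 8: at (1,1), goal (2,1), distance |1-2|+|1-1| = 1
Tile 6: at (1,2), goal (1,2), distance |1-1|+|2-2| = 0
Tile 4: at (2,0), goal (1,0), distance |2-1|+|0-0| = 1
Tile 2: at (2,1), goal (0,1), distance |2-0|+|1-1| = 2
Tile 1: at (2,2), goal (0,0), distance |2-0|+|2-0| = 4
Sum: 1 + 0 + 1 + 1 + 0 + 1 + 2 + 4 = 10

Answer: 10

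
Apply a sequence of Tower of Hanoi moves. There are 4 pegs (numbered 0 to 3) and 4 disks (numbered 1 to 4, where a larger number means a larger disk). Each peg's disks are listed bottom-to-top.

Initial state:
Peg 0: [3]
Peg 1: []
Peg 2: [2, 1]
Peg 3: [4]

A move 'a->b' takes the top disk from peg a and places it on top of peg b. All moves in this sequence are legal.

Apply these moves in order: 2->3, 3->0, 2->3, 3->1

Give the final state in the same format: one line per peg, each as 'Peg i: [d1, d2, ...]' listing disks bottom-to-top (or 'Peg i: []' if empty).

Answer: Peg 0: [3, 1]
Peg 1: [2]
Peg 2: []
Peg 3: [4]

Derivation:
After move 1 (2->3):
Peg 0: [3]
Peg 1: []
Peg 2: [2]
Peg 3: [4, 1]

After move 2 (3->0):
Peg 0: [3, 1]
Peg 1: []
Peg 2: [2]
Peg 3: [4]

After move 3 (2->3):
Peg 0: [3, 1]
Peg 1: []
Peg 2: []
Peg 3: [4, 2]

After move 4 (3->1):
Peg 0: [3, 1]
Peg 1: [2]
Peg 2: []
Peg 3: [4]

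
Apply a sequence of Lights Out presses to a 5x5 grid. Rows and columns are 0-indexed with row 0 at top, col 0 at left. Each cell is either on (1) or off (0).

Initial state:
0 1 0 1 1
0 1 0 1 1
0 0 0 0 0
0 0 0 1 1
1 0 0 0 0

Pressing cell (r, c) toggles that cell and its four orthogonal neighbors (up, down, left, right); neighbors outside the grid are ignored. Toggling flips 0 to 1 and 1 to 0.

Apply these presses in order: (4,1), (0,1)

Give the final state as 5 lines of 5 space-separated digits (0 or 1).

After press 1 at (4,1):
0 1 0 1 1
0 1 0 1 1
0 0 0 0 0
0 1 0 1 1
0 1 1 0 0

After press 2 at (0,1):
1 0 1 1 1
0 0 0 1 1
0 0 0 0 0
0 1 0 1 1
0 1 1 0 0

Answer: 1 0 1 1 1
0 0 0 1 1
0 0 0 0 0
0 1 0 1 1
0 1 1 0 0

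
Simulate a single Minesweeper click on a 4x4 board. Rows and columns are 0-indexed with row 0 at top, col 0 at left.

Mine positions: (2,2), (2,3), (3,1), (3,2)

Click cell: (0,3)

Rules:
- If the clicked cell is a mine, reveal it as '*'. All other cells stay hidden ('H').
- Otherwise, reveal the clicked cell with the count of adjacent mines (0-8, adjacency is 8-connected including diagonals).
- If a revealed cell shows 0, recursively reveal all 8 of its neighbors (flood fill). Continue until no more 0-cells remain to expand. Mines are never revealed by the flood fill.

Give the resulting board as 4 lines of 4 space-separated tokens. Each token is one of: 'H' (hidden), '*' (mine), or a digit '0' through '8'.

0 0 0 0
0 1 2 2
1 3 H H
H H H H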